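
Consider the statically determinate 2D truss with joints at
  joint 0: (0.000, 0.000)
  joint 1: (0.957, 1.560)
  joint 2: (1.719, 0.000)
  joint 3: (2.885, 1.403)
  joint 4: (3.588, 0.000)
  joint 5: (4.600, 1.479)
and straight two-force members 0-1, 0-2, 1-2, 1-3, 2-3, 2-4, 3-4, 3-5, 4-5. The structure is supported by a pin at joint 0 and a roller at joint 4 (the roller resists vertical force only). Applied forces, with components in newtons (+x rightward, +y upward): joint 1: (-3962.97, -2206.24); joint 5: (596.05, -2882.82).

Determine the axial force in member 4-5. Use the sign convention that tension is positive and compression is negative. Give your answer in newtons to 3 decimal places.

N=6 nodes, M=9 members, R=3 reactions → 2N=12, M+R=12
member 0 (0-1): L=1.8301, (cx,cy)=(0.5229,0.8524)
member 1 (0-2): L=1.7190, (cx,cy)=(1.0000,0.0000)
member 2 (1-2): L=1.7362, (cx,cy)=(0.4389,-0.8985)
member 3 (1-3): L=1.9344, (cx,cy)=(0.9967,-0.0812)
member 4 (2-3): L=1.8243, (cx,cy)=(0.6392,0.7691)
member 5 (2-4): L=1.8690, (cx,cy)=(1.0000,0.0000)
member 6 (3-4): L=1.5693, (cx,cy)=(0.4480,-0.8940)
member 7 (3-5): L=1.7167, (cx,cy)=(0.9990,0.0443)
member 8 (4-5): L=1.7921, (cx,cy)=(0.5647,0.8253)
solve A·x = −loads:
  F[0-1] = -2677.2015 N (compression)
  F[0-2] = -1966.9900 N (compression)
  F[1-2] = -154.0745 N (compression)
  F[1-3] = +2639.3710 N (tension)
  F[2-3] = +180.0105 N (tension)
  F[2-4] = -2149.6687 N (compression)
  F[3-4] = +216.0569 N (tension)
  F[3-5] = +2651.5297 N (tension)
  F[4-5] = -3635.3209 N (compression)
  Rx@0 = +3366.9200 N
  Ry@0 = +2282.0175 N
  Ry@4 = +2807.0425 N

-3635.321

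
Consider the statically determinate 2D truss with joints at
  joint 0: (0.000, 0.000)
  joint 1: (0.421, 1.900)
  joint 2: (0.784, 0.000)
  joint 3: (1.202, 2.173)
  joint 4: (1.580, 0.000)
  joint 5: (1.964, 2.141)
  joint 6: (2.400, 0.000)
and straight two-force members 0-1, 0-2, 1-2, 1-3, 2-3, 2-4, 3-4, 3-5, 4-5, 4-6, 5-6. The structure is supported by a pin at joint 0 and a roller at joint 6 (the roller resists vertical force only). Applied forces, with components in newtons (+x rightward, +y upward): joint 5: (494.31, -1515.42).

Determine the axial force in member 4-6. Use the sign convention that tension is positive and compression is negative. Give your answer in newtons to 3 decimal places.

N=7 nodes, M=11 members, R=3 reactions → 2N=14, M+R=14
member 0 (0-1): L=1.9461, (cx,cy)=(0.2163,0.9763)
member 1 (0-2): L=0.7840, (cx,cy)=(1.0000,0.0000)
member 2 (1-2): L=1.9344, (cx,cy)=(0.1877,-0.9822)
member 3 (1-3): L=0.8273, (cx,cy)=(0.9440,0.3300)
member 4 (2-3): L=2.2128, (cx,cy)=(0.1889,0.9820)
member 5 (2-4): L=0.7960, (cx,cy)=(1.0000,0.0000)
member 6 (3-4): L=2.2056, (cx,cy)=(0.1714,-0.9852)
member 7 (3-5): L=0.7627, (cx,cy)=(0.9991,-0.0420)
member 8 (4-5): L=2.1752, (cx,cy)=(0.1765,0.9843)
member 9 (4-6): L=0.8200, (cx,cy)=(1.0000,0.0000)
member 10 (5-6): L=2.1849, (cx,cy)=(0.1995,-0.9799)
solve A·x = −loads:
  F[0-1] = +169.6825 N (tension)
  F[0-2] = +457.6023 N (tension)
  F[1-2] = -145.8567 N (compression)
  F[1-3] = +67.8810 N (tension)
  F[2-3] = +145.8920 N (tension)
  F[2-4] = +402.6723 N (tension)
  F[3-4] = -173.3245 N (compression)
  F[3-5] = +121.4489 N (tension)
  F[4-5] = +173.4849 N (tension)
  F[4-6] = +342.3413 N (tension)
  F[5-6] = -1715.5881 N (compression)
  Rx@0 = -494.3100 N
  Ry@0 = -165.6644 N
  Ry@6 = +1681.0844 N

342.341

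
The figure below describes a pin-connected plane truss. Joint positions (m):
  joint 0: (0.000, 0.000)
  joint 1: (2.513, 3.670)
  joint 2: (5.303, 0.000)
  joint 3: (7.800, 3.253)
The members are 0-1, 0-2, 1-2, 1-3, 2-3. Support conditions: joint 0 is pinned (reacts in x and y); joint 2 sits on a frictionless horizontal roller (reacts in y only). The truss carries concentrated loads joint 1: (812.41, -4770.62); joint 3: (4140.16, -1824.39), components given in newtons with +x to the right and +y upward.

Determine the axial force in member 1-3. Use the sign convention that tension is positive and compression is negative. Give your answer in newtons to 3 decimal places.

5240.494

N=4 nodes, M=5 members, R=3 reactions → 2N=8, M+R=8
member 0 (0-1): L=4.4479, (cx,cy)=(0.5650,0.8251)
member 1 (0-2): L=5.3030, (cx,cy)=(1.0000,0.0000)
member 2 (1-2): L=4.6101, (cx,cy)=(0.6052,-0.7961)
member 3 (1-3): L=5.3034, (cx,cy)=(0.9969,-0.0786)
member 4 (2-3): L=4.1009, (cx,cy)=(0.6089,0.7932)
solve A·x = −loads:
  F[0-1] = +1758.6375 N (tension)
  F[0-2] = +3958.9713 N (tension)
  F[1-2] = -8333.0085 N (compression)
  F[1-3] = +5240.4939 N (tension)
  F[2-3] = -1780.4468 N (compression)
  Rx@0 = -4952.5700 N
  Ry@0 = -1451.0574 N
  Ry@2 = +8046.0674 N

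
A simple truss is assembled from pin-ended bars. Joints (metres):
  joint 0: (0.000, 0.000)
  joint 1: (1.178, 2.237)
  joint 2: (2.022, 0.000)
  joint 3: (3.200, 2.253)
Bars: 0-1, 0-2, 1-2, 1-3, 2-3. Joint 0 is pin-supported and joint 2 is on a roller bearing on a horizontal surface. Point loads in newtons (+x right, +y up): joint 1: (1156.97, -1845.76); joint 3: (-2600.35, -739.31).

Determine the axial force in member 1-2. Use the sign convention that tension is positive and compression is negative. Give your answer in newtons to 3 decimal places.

N=4 nodes, M=5 members, R=3 reactions → 2N=8, M+R=8
member 0 (0-1): L=2.5282, (cx,cy)=(0.4659,0.8848)
member 1 (0-2): L=2.0220, (cx,cy)=(1.0000,0.0000)
member 2 (1-2): L=2.3909, (cx,cy)=(0.3530,-0.9356)
member 3 (1-3): L=2.0221, (cx,cy)=(1.0000,0.0079)
member 4 (2-3): L=2.5424, (cx,cy)=(0.4633,0.8862)
solve A·x = −loads:
  F[0-1] = -2211.9327 N (compression)
  F[0-2] = -412.7475 N (compression)
  F[1-2] = +100.2555 N (tension)
  F[1-3] = -2223.0625 N (compression)
  F[2-3] = -814.4185 N (compression)
  Rx@0 = +1443.3800 N
  Ry@0 = +1957.1518 N
  Ry@2 = +627.9182 N

100.256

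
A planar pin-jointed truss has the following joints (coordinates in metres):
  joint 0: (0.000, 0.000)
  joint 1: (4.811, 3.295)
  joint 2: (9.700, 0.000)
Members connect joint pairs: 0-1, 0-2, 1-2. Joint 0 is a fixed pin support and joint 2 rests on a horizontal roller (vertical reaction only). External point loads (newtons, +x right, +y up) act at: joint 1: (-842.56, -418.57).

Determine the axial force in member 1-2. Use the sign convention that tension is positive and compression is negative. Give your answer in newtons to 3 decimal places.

140.652

N=3 nodes, M=3 members, R=3 reactions → 2N=6, M+R=6
member 0 (0-1): L=5.8312, (cx,cy)=(0.8250,0.5651)
member 1 (0-2): L=9.7000, (cx,cy)=(1.0000,0.0000)
member 2 (1-2): L=5.8957, (cx,cy)=(0.8292,-0.5589)
solve A·x = −loads:
  F[0-1] = -879.8593 N (compression)
  F[0-2] = -116.6353 N (compression)
  F[1-2] = +140.6519 N (tension)
  Rx@0 = +842.5600 N
  Ry@0 = +497.1777 N
  Ry@2 = -78.6077 N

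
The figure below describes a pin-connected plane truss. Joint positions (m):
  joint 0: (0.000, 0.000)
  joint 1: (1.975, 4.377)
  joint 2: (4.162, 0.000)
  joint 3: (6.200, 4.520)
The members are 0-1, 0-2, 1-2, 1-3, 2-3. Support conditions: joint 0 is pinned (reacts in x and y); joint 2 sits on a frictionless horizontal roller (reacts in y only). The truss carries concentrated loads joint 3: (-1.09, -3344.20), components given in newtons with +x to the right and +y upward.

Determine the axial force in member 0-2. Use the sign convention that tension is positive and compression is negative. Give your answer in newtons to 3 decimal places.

-739.455

N=4 nodes, M=5 members, R=3 reactions → 2N=8, M+R=8
member 0 (0-1): L=4.8020, (cx,cy)=(0.4113,0.9115)
member 1 (0-2): L=4.1620, (cx,cy)=(1.0000,0.0000)
member 2 (1-2): L=4.8930, (cx,cy)=(0.4470,-0.8945)
member 3 (1-3): L=4.2274, (cx,cy)=(0.9994,0.0338)
member 4 (2-3): L=4.9582, (cx,cy)=(0.4110,0.9116)
solve A·x = −loads:
  F[0-1] = +1795.2365 N (tension)
  F[0-2] = -739.4546 N (compression)
  F[1-2] = -1771.3682 N (compression)
  F[1-3] = +1530.9862 N (tension)
  F[2-3] = -3725.2262 N (compression)
  Rx@0 = +1.0900 N
  Ry@0 = -1636.3654 N
  Ry@2 = +4980.5654 N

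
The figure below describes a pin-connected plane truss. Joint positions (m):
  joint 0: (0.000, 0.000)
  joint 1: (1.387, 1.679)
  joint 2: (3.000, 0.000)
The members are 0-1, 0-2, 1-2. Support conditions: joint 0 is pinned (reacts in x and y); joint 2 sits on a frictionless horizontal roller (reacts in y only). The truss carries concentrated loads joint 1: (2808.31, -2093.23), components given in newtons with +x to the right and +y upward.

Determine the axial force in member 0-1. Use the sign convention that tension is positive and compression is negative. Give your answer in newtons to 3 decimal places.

578.832

N=3 nodes, M=3 members, R=3 reactions → 2N=6, M+R=6
member 0 (0-1): L=2.1778, (cx,cy)=(0.6369,0.7710)
member 1 (0-2): L=3.0000, (cx,cy)=(1.0000,0.0000)
member 2 (1-2): L=2.3283, (cx,cy)=(0.6928,-0.7211)
solve A·x = −loads:
  F[0-1] = +578.8322 N (tension)
  F[0-2] = +2439.6625 N (tension)
  F[1-2] = -3521.4982 N (compression)
  Rx@0 = -2808.3100 N
  Ry@0 = -446.2575 N
  Ry@2 = +2539.4875 N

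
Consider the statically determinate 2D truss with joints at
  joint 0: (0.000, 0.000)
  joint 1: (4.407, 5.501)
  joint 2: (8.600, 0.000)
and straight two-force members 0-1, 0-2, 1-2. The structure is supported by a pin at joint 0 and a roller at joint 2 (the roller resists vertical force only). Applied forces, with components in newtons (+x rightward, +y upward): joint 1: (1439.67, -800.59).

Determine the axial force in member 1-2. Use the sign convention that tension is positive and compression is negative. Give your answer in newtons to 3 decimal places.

-1673.743

N=3 nodes, M=3 members, R=3 reactions → 2N=6, M+R=6
member 0 (0-1): L=7.0486, (cx,cy)=(0.6252,0.7804)
member 1 (0-2): L=8.6000, (cx,cy)=(1.0000,0.0000)
member 2 (1-2): L=6.9168, (cx,cy)=(0.6062,-0.7953)
solve A·x = −loads:
  F[0-1] = +679.8123 N (tension)
  F[0-2] = +1014.6301 N (tension)
  F[1-2] = -1673.7426 N (compression)
  Rx@0 = -1439.6700 N
  Ry@0 = -530.5524 N
  Ry@2 = +1331.1424 N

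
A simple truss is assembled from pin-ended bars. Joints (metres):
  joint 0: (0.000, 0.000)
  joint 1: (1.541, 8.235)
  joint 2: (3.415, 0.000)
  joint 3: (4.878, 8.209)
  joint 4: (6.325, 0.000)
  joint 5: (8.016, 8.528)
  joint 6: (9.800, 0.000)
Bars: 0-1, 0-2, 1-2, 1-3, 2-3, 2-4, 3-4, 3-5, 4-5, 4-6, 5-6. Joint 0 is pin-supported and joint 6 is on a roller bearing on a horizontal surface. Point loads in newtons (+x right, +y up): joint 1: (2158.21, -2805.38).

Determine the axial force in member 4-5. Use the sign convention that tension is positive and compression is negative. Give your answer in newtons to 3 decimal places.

2395.760

N=7 nodes, M=11 members, R=3 reactions → 2N=14, M+R=14
member 0 (0-1): L=8.3779, (cx,cy)=(0.1839,0.9829)
member 1 (0-2): L=3.4150, (cx,cy)=(1.0000,0.0000)
member 2 (1-2): L=8.4455, (cx,cy)=(0.2219,-0.9751)
member 3 (1-3): L=3.3371, (cx,cy)=(1.0000,-0.0078)
member 4 (2-3): L=8.3383, (cx,cy)=(0.1755,0.9845)
member 5 (2-4): L=2.9100, (cx,cy)=(1.0000,0.0000)
member 6 (3-4): L=8.3356, (cx,cy)=(0.1736,-0.9848)
member 7 (3-5): L=3.1542, (cx,cy)=(0.9949,0.1011)
member 8 (4-5): L=8.6940, (cx,cy)=(0.1945,0.9809)
member 9 (4-6): L=3.4750, (cx,cy)=(1.0000,0.0000)
member 10 (5-6): L=8.7126, (cx,cy)=(0.2048,-0.9788)
solve A·x = −loads:
  F[0-1] = -560.2500 N (compression)
  F[0-2] = +2261.2598 N (tension)
  F[1-2] = -2298.3387 N (compression)
  F[1-3] = -1751.3292 N (compression)
  F[2-3] = +2276.3557 N (tension)
  F[2-4] = +1351.8794 N (tension)
  F[3-4] = -2386.2363 N (compression)
  F[3-5] = -942.4762 N (compression)
  F[4-5] = +2395.7605 N (tension)
  F[4-6] = +471.6657 N (tension)
  F[5-6] = -2303.4952 N (compression)
  Rx@0 = -2158.2100 N
  Ry@0 = +550.6912 N
  Ry@6 = +2254.6888 N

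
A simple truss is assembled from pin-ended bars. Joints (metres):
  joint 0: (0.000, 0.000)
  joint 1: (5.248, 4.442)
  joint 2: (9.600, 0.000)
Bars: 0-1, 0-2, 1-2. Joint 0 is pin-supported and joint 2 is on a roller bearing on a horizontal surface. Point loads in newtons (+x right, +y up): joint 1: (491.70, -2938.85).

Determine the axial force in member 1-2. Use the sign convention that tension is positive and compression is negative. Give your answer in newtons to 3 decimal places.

N=3 nodes, M=3 members, R=3 reactions → 2N=6, M+R=6
member 0 (0-1): L=6.8755, (cx,cy)=(0.7633,0.6461)
member 1 (0-2): L=9.6000, (cx,cy)=(1.0000,0.0000)
member 2 (1-2): L=6.2186, (cx,cy)=(0.6998,-0.7143)
solve A·x = −loads:
  F[0-1] = -1710.0048 N (compression)
  F[0-2] = +1796.9244 N (tension)
  F[1-2] = -2567.6458 N (compression)
  Rx@0 = -491.7000 N
  Ry@0 = +1104.7650 N
  Ry@2 = +1834.0850 N

-2567.646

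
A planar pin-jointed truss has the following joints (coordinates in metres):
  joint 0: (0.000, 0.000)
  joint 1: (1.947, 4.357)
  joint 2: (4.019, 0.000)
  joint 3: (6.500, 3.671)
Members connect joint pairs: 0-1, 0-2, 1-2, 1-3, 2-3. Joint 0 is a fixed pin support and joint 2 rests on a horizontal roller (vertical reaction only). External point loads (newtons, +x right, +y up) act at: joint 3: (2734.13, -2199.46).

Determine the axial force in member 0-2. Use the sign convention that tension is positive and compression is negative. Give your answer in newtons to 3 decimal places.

1011.390

N=4 nodes, M=5 members, R=3 reactions → 2N=8, M+R=8
member 0 (0-1): L=4.7722, (cx,cy)=(0.4080,0.9130)
member 1 (0-2): L=4.0190, (cx,cy)=(1.0000,0.0000)
member 2 (1-2): L=4.8246, (cx,cy)=(0.4295,-0.9031)
member 3 (1-3): L=4.6044, (cx,cy)=(0.9888,-0.1490)
member 4 (2-3): L=4.4308, (cx,cy)=(0.5599,0.8285)
solve A·x = −loads:
  F[0-1] = +4222.5611 N (tension)
  F[0-2] = +1011.3899 N (tension)
  F[1-2] = -4907.9666 N (compression)
  F[1-3] = +3873.7847 N (tension)
  F[2-3] = -1958.0679 N (compression)
  Rx@0 = -2734.1300 N
  Ry@0 = -3855.1509 N
  Ry@2 = +6054.6109 N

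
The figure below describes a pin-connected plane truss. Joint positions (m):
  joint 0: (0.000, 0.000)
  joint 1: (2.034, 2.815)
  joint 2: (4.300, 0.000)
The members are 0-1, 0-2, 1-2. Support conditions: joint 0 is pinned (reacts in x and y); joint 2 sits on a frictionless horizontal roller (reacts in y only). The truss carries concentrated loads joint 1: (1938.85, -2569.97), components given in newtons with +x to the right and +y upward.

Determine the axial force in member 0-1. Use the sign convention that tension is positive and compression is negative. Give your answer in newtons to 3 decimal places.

-104.921

N=3 nodes, M=3 members, R=3 reactions → 2N=6, M+R=6
member 0 (0-1): L=3.4729, (cx,cy)=(0.5857,0.8106)
member 1 (0-2): L=4.3000, (cx,cy)=(1.0000,0.0000)
member 2 (1-2): L=3.6137, (cx,cy)=(0.6271,-0.7790)
solve A·x = −loads:
  F[0-1] = -104.9214 N (compression)
  F[0-2] = +2000.2992 N (tension)
  F[1-2] = -3189.9928 N (compression)
  Rx@0 = -1938.8500 N
  Ry@0 = +85.0440 N
  Ry@2 = +2484.9260 N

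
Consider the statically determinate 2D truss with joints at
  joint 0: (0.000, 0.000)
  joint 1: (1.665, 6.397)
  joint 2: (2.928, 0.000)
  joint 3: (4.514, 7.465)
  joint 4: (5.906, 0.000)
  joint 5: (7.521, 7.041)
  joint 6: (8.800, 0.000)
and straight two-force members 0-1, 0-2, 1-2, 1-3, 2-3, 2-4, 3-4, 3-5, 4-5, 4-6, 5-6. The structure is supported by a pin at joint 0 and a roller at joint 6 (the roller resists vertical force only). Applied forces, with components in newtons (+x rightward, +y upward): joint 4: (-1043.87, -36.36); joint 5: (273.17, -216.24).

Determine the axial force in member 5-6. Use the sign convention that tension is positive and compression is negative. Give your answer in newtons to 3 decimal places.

-434.781

N=7 nodes, M=11 members, R=3 reactions → 2N=14, M+R=14
member 0 (0-1): L=6.6101, (cx,cy)=(0.2519,0.9678)
member 1 (0-2): L=2.9280, (cx,cy)=(1.0000,0.0000)
member 2 (1-2): L=6.5205, (cx,cy)=(0.1937,-0.9811)
member 3 (1-3): L=3.0426, (cx,cy)=(0.9364,0.3510)
member 4 (2-3): L=7.6316, (cx,cy)=(0.2078,0.9782)
member 5 (2-4): L=2.9780, (cx,cy)=(1.0000,0.0000)
member 6 (3-4): L=7.5937, (cx,cy)=(0.1833,-0.9831)
member 7 (3-5): L=3.0367, (cx,cy)=(0.9902,-0.1396)
member 8 (4-5): L=7.2238, (cx,cy)=(0.2236,0.9747)
member 9 (4-6): L=2.8940, (cx,cy)=(1.0000,0.0000)
member 10 (5-6): L=7.1562, (cx,cy)=(0.1787,-0.9839)
solve A·x = −loads:
  F[0-1] = +181.0176 N (tension)
  F[0-2] = -816.2958 N (compression)
  F[1-2] = -150.0358 N (compression)
  F[1-3] = +79.7306 N (tension)
  F[2-3] = +150.4798 N (tension)
  F[2-4] = -876.6300 N (compression)
  F[3-4] = -198.6169 N (compression)
  F[3-5] = +143.7466 N (tension)
  F[4-5] = +237.6259 N (tension)
  F[4-6] = +77.7066 N (tension)
  F[5-6] = -434.7815 N (compression)
  Rx@0 = +770.7000 N
  Ry@0 = -175.1810 N
  Ry@6 = +427.7810 N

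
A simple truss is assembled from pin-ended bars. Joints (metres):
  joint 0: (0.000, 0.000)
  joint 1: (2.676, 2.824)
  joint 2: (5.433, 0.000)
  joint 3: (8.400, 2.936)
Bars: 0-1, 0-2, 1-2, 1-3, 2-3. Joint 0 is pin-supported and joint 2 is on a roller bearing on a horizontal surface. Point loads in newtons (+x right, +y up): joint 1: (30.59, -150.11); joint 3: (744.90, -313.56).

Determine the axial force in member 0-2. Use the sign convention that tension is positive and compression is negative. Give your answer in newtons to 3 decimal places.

288.893

N=4 nodes, M=5 members, R=3 reactions → 2N=8, M+R=8
member 0 (0-1): L=3.8905, (cx,cy)=(0.6878,0.7259)
member 1 (0-2): L=5.4330, (cx,cy)=(1.0000,0.0000)
member 2 (1-2): L=3.9466, (cx,cy)=(0.6986,-0.7155)
member 3 (1-3): L=5.7251, (cx,cy)=(0.9998,0.0196)
member 4 (2-3): L=4.1741, (cx,cy)=(0.7108,0.7034)
solve A·x = −loads:
  F[0-1] = +707.4371 N (tension)
  F[0-2] = +288.8934 N (tension)
  F[1-2] = -897.8120 N (compression)
  F[1-3] = +1083.3963 N (tension)
  F[2-3] = -475.9202 N (compression)
  Rx@0 = -775.4900 N
  Ry@0 = -513.5085 N
  Ry@2 = +977.1785 N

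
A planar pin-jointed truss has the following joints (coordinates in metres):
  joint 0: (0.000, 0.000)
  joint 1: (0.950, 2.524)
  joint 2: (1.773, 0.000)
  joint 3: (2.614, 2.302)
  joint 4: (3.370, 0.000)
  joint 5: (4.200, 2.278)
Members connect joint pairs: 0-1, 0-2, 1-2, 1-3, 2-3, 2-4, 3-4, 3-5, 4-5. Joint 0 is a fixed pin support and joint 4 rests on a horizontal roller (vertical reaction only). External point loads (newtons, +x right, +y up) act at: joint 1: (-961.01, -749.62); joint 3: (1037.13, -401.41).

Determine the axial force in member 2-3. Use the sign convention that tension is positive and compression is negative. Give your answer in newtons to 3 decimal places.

229.346

N=6 nodes, M=9 members, R=3 reactions → 2N=12, M+R=12
member 0 (0-1): L=2.6969, (cx,cy)=(0.3523,0.9359)
member 1 (0-2): L=1.7730, (cx,cy)=(1.0000,0.0000)
member 2 (1-2): L=2.6548, (cx,cy)=(0.3100,-0.9507)
member 3 (1-3): L=1.6787, (cx,cy)=(0.9912,-0.1322)
member 4 (2-3): L=2.4508, (cx,cy)=(0.3432,0.9393)
member 5 (2-4): L=1.5970, (cx,cy)=(1.0000,0.0000)
member 6 (3-4): L=2.4230, (cx,cy)=(0.3120,-0.9501)
member 7 (3-5): L=1.5862, (cx,cy)=(0.9999,-0.0151)
member 8 (4-5): L=2.4245, (cx,cy)=(0.3423,0.9396)
solve A·x = −loads:
  F[0-1] = -683.4717 N (compression)
  F[0-2] = +316.8804 N (tension)
  F[1-2] = -226.5824 N (compression)
  F[1-3] = +797.4955 N (tension)
  F[2-3] = +229.3456 N (tension)
  F[2-4] = +167.9383 N (tension)
  F[3-4] = -538.2379 N (compression)
  F[3-5] = -0.0000 N (tension)
  F[4-5] = +0.0000 N (tension)
  Rx@0 = -76.1200 N
  Ry@0 = +639.6624 N
  Ry@4 = +511.3676 N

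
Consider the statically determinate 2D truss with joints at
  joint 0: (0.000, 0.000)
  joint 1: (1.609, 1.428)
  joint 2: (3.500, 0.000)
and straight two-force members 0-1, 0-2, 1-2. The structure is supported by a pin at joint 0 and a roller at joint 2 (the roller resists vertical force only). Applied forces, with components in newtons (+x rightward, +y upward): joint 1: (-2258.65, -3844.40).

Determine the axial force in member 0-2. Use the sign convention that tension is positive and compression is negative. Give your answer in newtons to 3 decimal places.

N=3 nodes, M=3 members, R=3 reactions → 2N=6, M+R=6
member 0 (0-1): L=2.1513, (cx,cy)=(0.7479,0.6638)
member 1 (0-2): L=3.5000, (cx,cy)=(1.0000,0.0000)
member 2 (1-2): L=2.3696, (cx,cy)=(0.7980,-0.6026)
solve A·x = −loads:
  F[0-1] = -4517.4211 N (compression)
  F[0-2] = +1120.0287 N (tension)
  F[1-2] = -1403.5084 N (compression)
  Rx@0 = +2258.6500 N
  Ry@0 = +2998.6036 N
  Ry@2 = +845.7964 N

1120.029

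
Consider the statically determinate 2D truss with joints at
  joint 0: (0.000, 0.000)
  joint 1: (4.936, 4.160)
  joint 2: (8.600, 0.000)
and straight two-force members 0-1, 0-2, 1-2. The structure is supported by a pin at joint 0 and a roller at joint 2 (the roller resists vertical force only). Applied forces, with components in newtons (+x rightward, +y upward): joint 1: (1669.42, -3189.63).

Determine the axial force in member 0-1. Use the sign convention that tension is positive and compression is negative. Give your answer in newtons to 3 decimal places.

-855.621

N=3 nodes, M=3 members, R=3 reactions → 2N=6, M+R=6
member 0 (0-1): L=6.4552, (cx,cy)=(0.7647,0.6444)
member 1 (0-2): L=8.6000, (cx,cy)=(1.0000,0.0000)
member 2 (1-2): L=5.5435, (cx,cy)=(0.6610,-0.7504)
solve A·x = −loads:
  F[0-1] = -855.6211 N (compression)
  F[0-2] = +2323.6742 N (tension)
  F[1-2] = -3515.6412 N (compression)
  Rx@0 = -1669.4200 N
  Ry@0 = +551.3973 N
  Ry@2 = +2638.2327 N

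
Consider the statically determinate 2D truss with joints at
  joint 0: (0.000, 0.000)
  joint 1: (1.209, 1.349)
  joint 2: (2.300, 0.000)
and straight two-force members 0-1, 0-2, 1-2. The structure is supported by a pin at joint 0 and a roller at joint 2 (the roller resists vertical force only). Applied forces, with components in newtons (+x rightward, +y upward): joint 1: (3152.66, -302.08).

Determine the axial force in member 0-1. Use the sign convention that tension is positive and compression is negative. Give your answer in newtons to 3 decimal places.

N=3 nodes, M=3 members, R=3 reactions → 2N=6, M+R=6
member 0 (0-1): L=1.8115, (cx,cy)=(0.6674,0.7447)
member 1 (0-2): L=2.3000, (cx,cy)=(1.0000,0.0000)
member 2 (1-2): L=1.7350, (cx,cy)=(0.6288,-0.7775)
solve A·x = −loads:
  F[0-1] = +2290.6271 N (tension)
  F[0-2] = +1623.8776 N (tension)
  F[1-2] = -2582.3654 N (compression)
  Rx@0 = -3152.6600 N
  Ry@0 = -1705.8126 N
  Ry@2 = +2007.8926 N

2290.627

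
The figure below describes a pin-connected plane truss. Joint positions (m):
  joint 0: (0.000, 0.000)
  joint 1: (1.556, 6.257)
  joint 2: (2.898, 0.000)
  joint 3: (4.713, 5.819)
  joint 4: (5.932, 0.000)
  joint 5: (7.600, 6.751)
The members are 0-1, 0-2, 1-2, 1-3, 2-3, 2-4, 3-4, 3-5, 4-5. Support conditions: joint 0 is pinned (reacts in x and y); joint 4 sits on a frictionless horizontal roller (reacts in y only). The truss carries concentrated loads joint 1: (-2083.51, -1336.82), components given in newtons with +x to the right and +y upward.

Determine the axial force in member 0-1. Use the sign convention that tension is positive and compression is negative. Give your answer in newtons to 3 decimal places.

-3280.795

N=6 nodes, M=9 members, R=3 reactions → 2N=12, M+R=12
member 0 (0-1): L=6.4476, (cx,cy)=(0.2413,0.9704)
member 1 (0-2): L=2.8980, (cx,cy)=(1.0000,0.0000)
member 2 (1-2): L=6.3993, (cx,cy)=(0.2097,-0.9778)
member 3 (1-3): L=3.1872, (cx,cy)=(0.9905,-0.1374)
member 4 (2-3): L=6.0955, (cx,cy)=(0.2978,0.9546)
member 5 (2-4): L=3.0340, (cx,cy)=(1.0000,0.0000)
member 6 (3-4): L=5.9453, (cx,cy)=(0.2050,-0.9788)
member 7 (3-5): L=3.0337, (cx,cy)=(0.9516,0.3072)
member 8 (4-5): L=6.9540, (cx,cy)=(0.2399,0.9708)
solve A·x = −loads:
  F[0-1] = -3280.7955 N (compression)
  F[0-2] = -1291.7518 N (compression)
  F[1-2] = +1758.0301 N (tension)
  F[1-3] = +931.9161 N (tension)
  F[2-3] = -1800.6128 N (compression)
  F[2-4] = -386.9219 N (compression)
  F[3-4] = +1887.0967 N (tension)
  F[3-5] = +0.0000 N (tension)
  F[4-5] = -0.0000 N (compression)
  Rx@0 = +2083.5100 N
  Ry@0 = +3183.8244 N
  Ry@4 = -1847.0044 N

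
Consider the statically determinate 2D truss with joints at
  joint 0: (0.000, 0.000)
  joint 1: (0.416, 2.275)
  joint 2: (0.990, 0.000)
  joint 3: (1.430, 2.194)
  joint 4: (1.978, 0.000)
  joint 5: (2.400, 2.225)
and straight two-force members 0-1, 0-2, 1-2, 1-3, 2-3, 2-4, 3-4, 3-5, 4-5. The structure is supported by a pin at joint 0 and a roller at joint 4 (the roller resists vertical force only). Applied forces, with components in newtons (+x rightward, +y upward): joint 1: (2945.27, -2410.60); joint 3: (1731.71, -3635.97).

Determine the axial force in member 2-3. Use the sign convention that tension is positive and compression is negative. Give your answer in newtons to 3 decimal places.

N=6 nodes, M=9 members, R=3 reactions → 2N=12, M+R=12
member 0 (0-1): L=2.3127, (cx,cy)=(0.1799,0.9837)
member 1 (0-2): L=0.9900, (cx,cy)=(1.0000,0.0000)
member 2 (1-2): L=2.3463, (cx,cy)=(0.2446,-0.9696)
member 3 (1-3): L=1.0172, (cx,cy)=(0.9968,-0.0796)
member 4 (2-3): L=2.2377, (cx,cy)=(0.1966,0.9805)
member 5 (2-4): L=0.9880, (cx,cy)=(1.0000,0.0000)
member 6 (3-4): L=2.2614, (cx,cy)=(0.2423,-0.9702)
member 7 (3-5): L=0.9705, (cx,cy)=(0.9995,0.0319)
member 8 (4-5): L=2.2647, (cx,cy)=(0.1863,0.9825)
solve A·x = −loads:
  F[0-1] = +2437.1177 N (tension)
  F[0-2] = +4238.6043 N (tension)
  F[1-2] = -4849.8590 N (compression)
  F[1-3] = -1324.6261 N (compression)
  F[2-3] = +4796.1225 N (tension)
  F[2-4] = +2109.0600 N (tension)
  F[3-4] = -8703.3447 N (compression)
  F[3-5] = +0.0000 N (tension)
  F[4-5] = -0.0000 N (compression)
  Rx@0 = -4676.9800 N
  Ry@0 = -2397.3672 N
  Ry@4 = +8443.9372 N

4796.123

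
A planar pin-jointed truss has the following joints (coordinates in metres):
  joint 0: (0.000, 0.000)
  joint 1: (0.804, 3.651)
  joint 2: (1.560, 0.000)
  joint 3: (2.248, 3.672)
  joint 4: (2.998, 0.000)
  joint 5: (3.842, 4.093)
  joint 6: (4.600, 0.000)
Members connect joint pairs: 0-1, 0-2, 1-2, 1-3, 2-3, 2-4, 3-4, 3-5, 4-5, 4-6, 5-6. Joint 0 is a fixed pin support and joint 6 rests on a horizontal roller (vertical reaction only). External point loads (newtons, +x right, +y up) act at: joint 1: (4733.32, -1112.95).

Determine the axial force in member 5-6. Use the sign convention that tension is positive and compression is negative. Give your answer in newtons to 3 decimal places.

N=7 nodes, M=11 members, R=3 reactions → 2N=14, M+R=14
member 0 (0-1): L=3.7385, (cx,cy)=(0.2151,0.9766)
member 1 (0-2): L=1.5600, (cx,cy)=(1.0000,0.0000)
member 2 (1-2): L=3.7284, (cx,cy)=(0.2028,-0.9792)
member 3 (1-3): L=1.4442, (cx,cy)=(0.9999,0.0145)
member 4 (2-3): L=3.7359, (cx,cy)=(0.1842,0.9829)
member 5 (2-4): L=1.4380, (cx,cy)=(1.0000,0.0000)
member 6 (3-4): L=3.7478, (cx,cy)=(0.2001,-0.9798)
member 7 (3-5): L=1.6487, (cx,cy)=(0.9668,0.2554)
member 8 (4-5): L=4.1791, (cx,cy)=(0.2020,0.9794)
member 9 (4-6): L=1.6020, (cx,cy)=(1.0000,0.0000)
member 10 (5-6): L=4.1626, (cx,cy)=(0.1821,-0.9833)
solve A·x = −loads:
  F[0-1] = +2906.3976 N (tension)
  F[0-2] = +4108.2678 N (tension)
  F[1-2] = -4083.8764 N (compression)
  F[1-3] = -3280.5465 N (compression)
  F[2-3] = +4068.6317 N (tension)
  F[2-4] = +2530.9235 N (tension)
  F[3-4] = -4473.8326 N (compression)
  F[3-5] = -1691.7211 N (compression)
  F[4-5] = +4475.5574 N (tension)
  F[4-6] = +731.7653 N (tension)
  F[5-6] = -4018.5279 N (compression)
  Rx@0 = -4733.3200 N
  Ry@0 = -2838.3898 N
  Ry@6 = +3951.3398 N

-4018.528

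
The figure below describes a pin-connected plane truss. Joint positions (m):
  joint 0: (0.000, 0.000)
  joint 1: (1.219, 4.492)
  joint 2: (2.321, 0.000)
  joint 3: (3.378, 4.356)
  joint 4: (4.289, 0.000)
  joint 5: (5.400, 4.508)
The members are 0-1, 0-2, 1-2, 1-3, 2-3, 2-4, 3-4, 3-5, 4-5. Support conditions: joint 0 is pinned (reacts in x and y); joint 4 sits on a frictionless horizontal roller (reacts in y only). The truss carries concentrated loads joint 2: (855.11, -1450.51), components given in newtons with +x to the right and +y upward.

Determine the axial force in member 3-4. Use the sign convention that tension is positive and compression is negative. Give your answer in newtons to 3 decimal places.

-801.928

N=6 nodes, M=9 members, R=3 reactions → 2N=12, M+R=12
member 0 (0-1): L=4.6545, (cx,cy)=(0.2619,0.9651)
member 1 (0-2): L=2.3210, (cx,cy)=(1.0000,0.0000)
member 2 (1-2): L=4.6252, (cx,cy)=(0.2383,-0.9712)
member 3 (1-3): L=2.1633, (cx,cy)=(0.9980,-0.0629)
member 4 (2-3): L=4.4824, (cx,cy)=(0.2358,0.9718)
member 5 (2-4): L=1.9680, (cx,cy)=(1.0000,0.0000)
member 6 (3-4): L=4.4502, (cx,cy)=(0.2047,-0.9788)
member 7 (3-5): L=2.0277, (cx,cy)=(0.9972,0.0750)
member 8 (4-5): L=4.6429, (cx,cy)=(0.2393,0.9709)
solve A·x = −loads:
  F[0-1] = -689.6355 N (compression)
  F[0-2] = +1035.7250 N (tension)
  F[1-2] = +707.9547 N (tension)
  F[1-3] = -349.9846 N (compression)
  F[2-3] = +785.0836 N (tension)
  F[2-4] = +164.1611 N (tension)
  F[3-4] = -801.9284 N (compression)
  F[3-5] = -0.0000 N (tension)
  F[4-5] = +0.0000 N (tension)
  Rx@0 = -855.1100 N
  Ry@0 = +665.5639 N
  Ry@4 = +784.9461 N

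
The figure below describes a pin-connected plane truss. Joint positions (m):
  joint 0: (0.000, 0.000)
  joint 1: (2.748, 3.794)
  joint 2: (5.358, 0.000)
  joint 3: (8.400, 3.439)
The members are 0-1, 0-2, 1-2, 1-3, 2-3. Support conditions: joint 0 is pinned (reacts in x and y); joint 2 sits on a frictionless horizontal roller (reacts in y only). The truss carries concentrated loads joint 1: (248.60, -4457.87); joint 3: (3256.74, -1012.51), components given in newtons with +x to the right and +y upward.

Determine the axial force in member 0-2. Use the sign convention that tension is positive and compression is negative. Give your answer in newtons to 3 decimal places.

3020.292

N=4 nodes, M=5 members, R=3 reactions → 2N=8, M+R=8
member 0 (0-1): L=4.6846, (cx,cy)=(0.5866,0.8099)
member 1 (0-2): L=5.3580, (cx,cy)=(1.0000,0.0000)
member 2 (1-2): L=4.6051, (cx,cy)=(0.5668,-0.8239)
member 3 (1-3): L=5.6631, (cx,cy)=(0.9980,-0.0627)
member 4 (2-3): L=4.5913, (cx,cy)=(0.6626,0.7490)
solve A·x = −loads:
  F[0-1] = +826.8857 N (tension)
  F[0-2] = +3020.2916 N (tension)
  F[1-2] = -6523.5799 N (compression)
  F[1-3] = +3941.5594 N (tension)
  F[2-3] = -1021.9109 N (compression)
  Rx@0 = -3505.3400 N
  Ry@0 = -669.6775 N
  Ry@2 = +6140.0575 N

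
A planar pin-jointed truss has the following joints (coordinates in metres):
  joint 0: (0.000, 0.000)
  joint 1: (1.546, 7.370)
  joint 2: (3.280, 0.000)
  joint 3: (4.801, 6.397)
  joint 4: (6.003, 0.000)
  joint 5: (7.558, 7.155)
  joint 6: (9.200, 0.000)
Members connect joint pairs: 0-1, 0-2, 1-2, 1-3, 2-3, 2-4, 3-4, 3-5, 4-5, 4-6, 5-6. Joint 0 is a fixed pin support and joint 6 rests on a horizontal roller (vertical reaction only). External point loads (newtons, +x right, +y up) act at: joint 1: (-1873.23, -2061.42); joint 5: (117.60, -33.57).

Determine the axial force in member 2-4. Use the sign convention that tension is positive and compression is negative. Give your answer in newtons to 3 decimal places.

N=7 nodes, M=11 members, R=3 reactions → 2N=14, M+R=14
member 0 (0-1): L=7.5304, (cx,cy)=(0.2053,0.9787)
member 1 (0-2): L=3.2800, (cx,cy)=(1.0000,0.0000)
member 2 (1-2): L=7.5712, (cx,cy)=(0.2290,-0.9734)
member 3 (1-3): L=3.3973, (cx,cy)=(0.9581,-0.2864)
member 4 (2-3): L=6.5753, (cx,cy)=(0.2313,0.9729)
member 5 (2-4): L=2.7230, (cx,cy)=(1.0000,0.0000)
member 6 (3-4): L=6.5089, (cx,cy)=(0.1847,-0.9828)
member 7 (3-5): L=2.8593, (cx,cy)=(0.9642,0.2651)
member 8 (4-5): L=7.3220, (cx,cy)=(0.2124,0.9772)
member 9 (4-6): L=3.1970, (cx,cy)=(1.0000,0.0000)
member 10 (5-6): L=7.3410, (cx,cy)=(0.2237,-0.9747)
solve A·x = −loads:
  F[0-1] = -3198.2911 N (compression)
  F[0-2] = -1099.0176 N (compression)
  F[1-2] = +779.1142 N (tension)
  F[1-3] = +1083.5728 N (tension)
  F[2-3] = -779.5488 N (compression)
  F[2-4] = -740.2569 N (compression)
  F[3-4] = +1262.2234 N (tension)
  F[3-5] = +647.9464 N (tension)
  F[4-5] = -1269.4725 N (compression)
  F[4-6] = -237.5619 N (compression)
  F[5-6] = +1062.0832 N (tension)
  Rx@0 = +1755.6300 N
  Ry@0 = +3130.1639 N
  Ry@6 = -1035.1739 N

-740.257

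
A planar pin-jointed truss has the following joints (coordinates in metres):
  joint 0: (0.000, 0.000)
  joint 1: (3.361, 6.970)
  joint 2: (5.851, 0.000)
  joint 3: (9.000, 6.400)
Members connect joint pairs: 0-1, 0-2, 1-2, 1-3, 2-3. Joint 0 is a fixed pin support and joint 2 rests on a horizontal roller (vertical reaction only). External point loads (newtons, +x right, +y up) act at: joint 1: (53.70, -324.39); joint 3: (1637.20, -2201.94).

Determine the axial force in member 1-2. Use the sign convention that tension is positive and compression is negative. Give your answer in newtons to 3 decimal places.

-3704.092

N=4 nodes, M=5 members, R=3 reactions → 2N=8, M+R=8
member 0 (0-1): L=7.7380, (cx,cy)=(0.4343,0.9007)
member 1 (0-2): L=5.8510, (cx,cy)=(1.0000,0.0000)
member 2 (1-2): L=7.4014, (cx,cy)=(0.3364,-0.9417)
member 3 (1-3): L=5.6677, (cx,cy)=(0.9949,-0.1006)
member 4 (2-3): L=7.1328, (cx,cy)=(0.4415,0.8973)
solve A·x = −loads:
  F[0-1] = +3221.5766 N (tension)
  F[0-2] = +291.6151 N (tension)
  F[1-2] = -3704.0921 N (compression)
  F[1-3] = +2604.9298 N (tension)
  F[2-3] = -2162.0765 N (compression)
  Rx@0 = -1690.9000 N
  Ry@0 = -2901.8197 N
  Ry@2 = +5428.1497 N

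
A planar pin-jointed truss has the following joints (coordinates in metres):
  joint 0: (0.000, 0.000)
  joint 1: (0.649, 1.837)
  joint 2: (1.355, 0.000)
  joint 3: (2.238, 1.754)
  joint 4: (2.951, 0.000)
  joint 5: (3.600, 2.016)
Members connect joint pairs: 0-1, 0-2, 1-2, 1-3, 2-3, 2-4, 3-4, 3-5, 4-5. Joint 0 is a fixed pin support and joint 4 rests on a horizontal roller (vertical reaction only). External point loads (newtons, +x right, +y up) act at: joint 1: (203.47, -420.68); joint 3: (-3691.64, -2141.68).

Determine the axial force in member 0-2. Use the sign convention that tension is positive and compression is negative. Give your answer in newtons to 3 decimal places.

-2458.964

N=6 nodes, M=9 members, R=3 reactions → 2N=12, M+R=12
member 0 (0-1): L=1.9483, (cx,cy)=(0.3331,0.9429)
member 1 (0-2): L=1.3550, (cx,cy)=(1.0000,0.0000)
member 2 (1-2): L=1.9680, (cx,cy)=(0.3587,-0.9334)
member 3 (1-3): L=1.5912, (cx,cy)=(0.9986,-0.0522)
member 4 (2-3): L=1.9637, (cx,cy)=(0.4497,0.8932)
member 5 (2-4): L=1.5960, (cx,cy)=(1.0000,0.0000)
member 6 (3-4): L=1.8934, (cx,cy)=(0.3766,-0.9264)
member 7 (3-5): L=1.3870, (cx,cy)=(0.9820,0.1889)
member 8 (4-5): L=2.1179, (cx,cy)=(0.3064,0.9519)
solve A·x = −loads:
  F[0-1] = -3089.6385 N (compression)
  F[0-2] = -2458.9637 N (compression)
  F[1-2] = +2795.3299 N (tension)
  F[1-3] = -2238.5225 N (compression)
  F[2-3] = -2921.2496 N (compression)
  F[2-4] = -142.6069 N (compression)
  F[3-4] = +378.6942 N (tension)
  F[3-5] = -0.0000 N (compression)
  F[4-5] = +0.0000 N (tension)
  Rx@0 = +3488.1700 N
  Ry@0 = +2913.1770 N
  Ry@4 = -350.8170 N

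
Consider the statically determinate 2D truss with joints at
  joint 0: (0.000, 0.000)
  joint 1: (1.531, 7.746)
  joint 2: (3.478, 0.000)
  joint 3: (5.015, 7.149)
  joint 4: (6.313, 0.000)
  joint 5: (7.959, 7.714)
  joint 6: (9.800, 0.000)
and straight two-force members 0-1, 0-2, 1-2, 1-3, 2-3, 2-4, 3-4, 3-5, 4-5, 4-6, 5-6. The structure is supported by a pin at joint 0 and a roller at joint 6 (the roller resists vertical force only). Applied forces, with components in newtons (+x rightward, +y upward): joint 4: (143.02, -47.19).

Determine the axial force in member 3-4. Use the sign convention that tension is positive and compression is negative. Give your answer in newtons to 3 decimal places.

N=7 nodes, M=11 members, R=3 reactions → 2N=14, M+R=14
member 0 (0-1): L=7.8959, (cx,cy)=(0.1939,0.9810)
member 1 (0-2): L=3.4780, (cx,cy)=(1.0000,0.0000)
member 2 (1-2): L=7.9869, (cx,cy)=(0.2438,-0.9698)
member 3 (1-3): L=3.5348, (cx,cy)=(0.9856,-0.1689)
member 4 (2-3): L=7.3124, (cx,cy)=(0.2102,0.9777)
member 5 (2-4): L=2.8350, (cx,cy)=(1.0000,0.0000)
member 6 (3-4): L=7.2659, (cx,cy)=(0.1786,-0.9839)
member 7 (3-5): L=2.9977, (cx,cy)=(0.9821,0.1885)
member 8 (4-5): L=7.8877, (cx,cy)=(0.2087,0.9780)
member 9 (4-6): L=3.4870, (cx,cy)=(1.0000,0.0000)
member 10 (5-6): L=7.9306, (cx,cy)=(0.2321,-0.9727)
solve A·x = −loads:
  F[0-1] = -17.1158 N (compression)
  F[0-2] = +146.3387 N (tension)
  F[1-2] = +18.7053 N (tension)
  F[1-3] = -7.9934 N (compression)
  F[2-3] = -18.5555 N (compression)
  F[2-4] = +154.7988 N (tension)
  F[3-4] = +14.2707 N (tension)
  F[3-5] = -14.5897 N (compression)
  F[4-5] = +33.8951 N (tension)
  F[4-6] = +7.2549 N (tension)
  F[5-6] = -31.2528 N (compression)
  Rx@0 = -143.0200 N
  Ry@0 = +16.7910 N
  Ry@6 = +30.3990 N

14.271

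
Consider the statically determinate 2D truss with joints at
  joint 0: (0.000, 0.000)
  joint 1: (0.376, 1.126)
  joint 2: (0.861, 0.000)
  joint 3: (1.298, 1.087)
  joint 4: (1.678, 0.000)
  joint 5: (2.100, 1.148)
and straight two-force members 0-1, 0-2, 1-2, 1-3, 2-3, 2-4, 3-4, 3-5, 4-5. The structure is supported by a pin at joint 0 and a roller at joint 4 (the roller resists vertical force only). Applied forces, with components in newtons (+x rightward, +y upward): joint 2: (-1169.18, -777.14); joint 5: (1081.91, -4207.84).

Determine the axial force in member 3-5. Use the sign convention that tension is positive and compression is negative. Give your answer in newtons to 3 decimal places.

N=6 nodes, M=9 members, R=3 reactions → 2N=12, M+R=12
member 0 (0-1): L=1.1871, (cx,cy)=(0.3167,0.9485)
member 1 (0-2): L=0.8610, (cx,cy)=(1.0000,0.0000)
member 2 (1-2): L=1.2260, (cx,cy)=(0.3956,-0.9184)
member 3 (1-3): L=0.9228, (cx,cy)=(0.9991,-0.0423)
member 4 (2-3): L=1.1716, (cx,cy)=(0.3730,0.9278)
member 5 (2-4): L=0.8170, (cx,cy)=(1.0000,0.0000)
member 6 (3-4): L=1.1515, (cx,cy)=(0.3300,-0.9440)
member 7 (3-5): L=0.8043, (cx,cy)=(0.9971,0.0758)
member 8 (4-5): L=1.2231, (cx,cy)=(0.3450,0.9386)
solve A·x = −loads:
  F[0-1] = +1497.1138 N (tension)
  F[0-2] = -561.4556 N (compression)
  F[1-2] = -1597.0981 N (compression)
  F[1-3] = +1106.9740 N (tension)
  F[2-3] = +2418.5059 N (tension)
  F[2-4] = -926.1994 N (compression)
  F[3-4] = -2109.6688 N (compression)
  F[3-5] = +2712.1159 N (tension)
  F[4-5] = -4702.2764 N (compression)
  Rx@0 = +87.2700 N
  Ry@0 = -1420.0344 N
  Ry@4 = +6405.0144 N

2712.116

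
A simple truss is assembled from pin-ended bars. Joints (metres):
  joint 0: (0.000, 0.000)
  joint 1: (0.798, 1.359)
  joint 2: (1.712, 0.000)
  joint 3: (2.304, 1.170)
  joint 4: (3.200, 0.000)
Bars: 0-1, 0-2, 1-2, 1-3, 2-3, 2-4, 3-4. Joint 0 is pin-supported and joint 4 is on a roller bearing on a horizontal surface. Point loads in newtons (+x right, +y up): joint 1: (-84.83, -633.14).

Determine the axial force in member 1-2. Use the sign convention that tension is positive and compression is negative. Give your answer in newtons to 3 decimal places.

-124.820

N=5 nodes, M=7 members, R=3 reactions → 2N=10, M+R=10
member 0 (0-1): L=1.5760, (cx,cy)=(0.5064,0.8623)
member 1 (0-2): L=1.7120, (cx,cy)=(1.0000,0.0000)
member 2 (1-2): L=1.6378, (cx,cy)=(0.5581,-0.8298)
member 3 (1-3): L=1.5178, (cx,cy)=(0.9922,-0.1245)
member 4 (2-3): L=1.3112, (cx,cy)=(0.4515,0.8923)
member 5 (2-4): L=1.4880, (cx,cy)=(1.0000,0.0000)
member 6 (3-4): L=1.4737, (cx,cy)=(0.6080,-0.7939)
solve A·x = −loads:
  F[0-1] = -592.9049 N (compression)
  F[0-2] = +215.3900 N (tension)
  F[1-2] = -124.8198 N (compression)
  F[1-3] = -146.8740 N (compression)
  F[2-3] = +116.0778 N (tension)
  F[2-4] = +93.3242 N (tension)
  F[3-4] = -153.4927 N (compression)
  Rx@0 = +84.8300 N
  Ry@0 = +511.2770 N
  Ry@4 = +121.8630 N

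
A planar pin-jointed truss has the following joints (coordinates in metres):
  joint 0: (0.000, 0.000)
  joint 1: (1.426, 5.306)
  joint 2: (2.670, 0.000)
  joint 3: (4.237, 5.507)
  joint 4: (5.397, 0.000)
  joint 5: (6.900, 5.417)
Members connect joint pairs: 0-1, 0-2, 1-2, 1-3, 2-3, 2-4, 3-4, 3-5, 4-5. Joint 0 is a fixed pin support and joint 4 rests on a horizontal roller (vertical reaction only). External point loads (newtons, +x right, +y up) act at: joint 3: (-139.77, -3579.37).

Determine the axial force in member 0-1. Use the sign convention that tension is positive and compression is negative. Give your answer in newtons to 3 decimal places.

N=6 nodes, M=9 members, R=3 reactions → 2N=12, M+R=12
member 0 (0-1): L=5.4943, (cx,cy)=(0.2595,0.9657)
member 1 (0-2): L=2.6700, (cx,cy)=(1.0000,0.0000)
member 2 (1-2): L=5.4499, (cx,cy)=(0.2283,-0.9736)
member 3 (1-3): L=2.8182, (cx,cy)=(0.9975,0.0713)
member 4 (2-3): L=5.7256, (cx,cy)=(0.2737,0.9618)
member 5 (2-4): L=2.7270, (cx,cy)=(1.0000,0.0000)
member 6 (3-4): L=5.6278, (cx,cy)=(0.2061,-0.9785)
member 7 (3-5): L=2.6645, (cx,cy)=(0.9994,-0.0338)
member 8 (4-5): L=5.6216, (cx,cy)=(0.2674,0.9636)
solve A·x = −loads:
  F[0-1] = -944.3077 N (compression)
  F[0-2] = +105.3181 N (tension)
  F[1-2] = +903.5290 N (tension)
  F[1-3] = -452.4818 N (compression)
  F[2-3] = -914.5949 N (compression)
  F[2-4] = +561.8685 N (tension)
  F[3-4] = -2725.9562 N (compression)
  F[3-5] = +0.0000 N (tension)
  F[4-5] = -0.0000 N (compression)
  Rx@0 = +139.7700 N
  Ry@0 = +911.9479 N
  Ry@4 = +2667.4221 N

-944.308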